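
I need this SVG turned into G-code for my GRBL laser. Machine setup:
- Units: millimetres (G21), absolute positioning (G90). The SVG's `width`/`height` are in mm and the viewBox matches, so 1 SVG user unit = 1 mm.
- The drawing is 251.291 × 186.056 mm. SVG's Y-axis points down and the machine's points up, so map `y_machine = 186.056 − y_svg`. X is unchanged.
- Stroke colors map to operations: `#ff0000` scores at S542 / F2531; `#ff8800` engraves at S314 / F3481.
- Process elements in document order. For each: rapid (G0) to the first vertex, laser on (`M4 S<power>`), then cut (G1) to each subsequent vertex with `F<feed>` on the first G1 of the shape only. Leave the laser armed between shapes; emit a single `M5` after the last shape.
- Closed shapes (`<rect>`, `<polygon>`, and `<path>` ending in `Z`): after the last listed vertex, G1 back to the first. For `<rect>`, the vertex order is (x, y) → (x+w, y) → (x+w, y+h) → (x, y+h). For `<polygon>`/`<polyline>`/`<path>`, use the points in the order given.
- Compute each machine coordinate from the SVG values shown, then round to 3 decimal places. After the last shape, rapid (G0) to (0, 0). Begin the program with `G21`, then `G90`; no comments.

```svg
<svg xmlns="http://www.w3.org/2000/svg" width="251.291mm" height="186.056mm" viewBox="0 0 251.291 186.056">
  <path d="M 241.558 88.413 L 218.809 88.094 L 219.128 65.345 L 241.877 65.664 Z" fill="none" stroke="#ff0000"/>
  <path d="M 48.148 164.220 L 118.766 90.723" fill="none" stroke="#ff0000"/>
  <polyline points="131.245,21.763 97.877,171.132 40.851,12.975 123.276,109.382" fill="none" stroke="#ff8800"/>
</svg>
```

viewBox `0 0 251.291 186.056` with mm width/height → 1 unit = 1 mm. Flip: y_m = 186.056 − y_svg.

**Shape 1** — `<path>` regular polygon, stroke `#ff0000` → score (S542, F2531). Machine vertices: (241.558,97.643) → (218.809,97.962) → (219.128,120.711) → (241.877,120.392) → (241.558,97.643). Closed: final G1 returns to the first vertex.

**Shape 2** — `<path>` line segment, stroke `#ff0000` → score (S542, F2531). Machine vertices: (48.148,21.836) → (118.766,95.333). Open path.

**Shape 3** — `<polyline>` open polyline, stroke `#ff8800` → engrave (S314, F3481). Machine vertices: (131.245,164.293) → (97.877,14.924) → (40.851,173.081) → (123.276,76.674). Open path.

G21
G90
G0 X241.558 Y97.643
M4 S542
G1 X218.809 Y97.962 F2531
G1 X219.128 Y120.711
G1 X241.877 Y120.392
G1 X241.558 Y97.643
G0 X48.148 Y21.836
M4 S542
G1 X118.766 Y95.333 F2531
G0 X131.245 Y164.293
M4 S314
G1 X97.877 Y14.924 F3481
G1 X40.851 Y173.081
G1 X123.276 Y76.674
M5
G0 X0.000 Y0.000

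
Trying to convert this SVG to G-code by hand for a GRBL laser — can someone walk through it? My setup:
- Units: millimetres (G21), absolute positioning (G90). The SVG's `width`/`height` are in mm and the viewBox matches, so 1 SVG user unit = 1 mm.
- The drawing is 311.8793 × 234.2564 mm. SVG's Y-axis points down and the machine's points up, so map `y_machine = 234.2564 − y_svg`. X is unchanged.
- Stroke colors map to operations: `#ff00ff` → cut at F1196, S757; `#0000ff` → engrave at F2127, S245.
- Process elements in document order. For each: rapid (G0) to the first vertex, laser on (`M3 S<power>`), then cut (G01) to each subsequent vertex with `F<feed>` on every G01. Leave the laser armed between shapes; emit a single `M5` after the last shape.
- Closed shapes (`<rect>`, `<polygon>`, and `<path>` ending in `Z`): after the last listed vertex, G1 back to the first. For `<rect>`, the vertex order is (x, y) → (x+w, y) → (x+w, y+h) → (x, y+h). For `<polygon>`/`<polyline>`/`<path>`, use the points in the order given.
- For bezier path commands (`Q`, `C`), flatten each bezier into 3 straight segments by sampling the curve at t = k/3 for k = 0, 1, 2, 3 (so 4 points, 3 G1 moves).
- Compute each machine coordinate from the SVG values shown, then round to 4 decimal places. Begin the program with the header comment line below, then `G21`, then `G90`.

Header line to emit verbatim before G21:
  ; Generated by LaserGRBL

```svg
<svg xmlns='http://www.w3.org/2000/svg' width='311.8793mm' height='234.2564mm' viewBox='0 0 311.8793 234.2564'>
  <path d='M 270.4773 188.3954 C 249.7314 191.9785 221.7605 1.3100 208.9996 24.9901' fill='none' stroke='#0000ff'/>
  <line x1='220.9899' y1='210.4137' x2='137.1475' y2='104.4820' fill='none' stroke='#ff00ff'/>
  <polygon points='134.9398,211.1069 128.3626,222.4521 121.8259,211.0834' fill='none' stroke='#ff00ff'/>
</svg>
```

; Generated by LaserGRBL
G21
G90
G0 X270.4773 Y45.8610
M3 S245
G01 X248.1540 Y91.8951 F2127
G01 X225.9996 Y176.6302 F2127
G01 X208.9996 Y209.2663 F2127
G0 X220.9899 Y23.8427
M3 S757
G01 X137.1475 Y129.7744 F1196
G0 X134.9398 Y23.1495
M3 S757
G01 X128.3626 Y11.8043 F1196
G01 X121.8259 Y23.1730 F1196
G01 X134.9398 Y23.1495 F1196
M5

Since the viewBox matches the mm dimensions, user units are millimetres directly. The only transform is the Y-flip y_m = 234.2564 − y_svg.

Shape 1 is a cubic bezier drawn with `<path>`. Its stroke #0000ff means engrave at S245, F2127. After flipping Y the toolpath is (270.4773,45.8610) → (248.1540,91.8951) → (225.9996,176.6302) → (208.9996,209.2663).

Shape 2 is a line segment drawn with `<line>`. Its stroke #ff00ff means cut at S757, F1196. After flipping Y the toolpath is (220.9899,23.8427) → (137.1475,129.7744).

Shape 3 is a regular polygon drawn with `<polygon>`. Its stroke #ff00ff means cut at S757, F1196. After flipping Y the toolpath is (134.9398,23.1495) → (128.3626,11.8043) → (121.8259,23.1730) → (134.9398,23.1495), returning to the start.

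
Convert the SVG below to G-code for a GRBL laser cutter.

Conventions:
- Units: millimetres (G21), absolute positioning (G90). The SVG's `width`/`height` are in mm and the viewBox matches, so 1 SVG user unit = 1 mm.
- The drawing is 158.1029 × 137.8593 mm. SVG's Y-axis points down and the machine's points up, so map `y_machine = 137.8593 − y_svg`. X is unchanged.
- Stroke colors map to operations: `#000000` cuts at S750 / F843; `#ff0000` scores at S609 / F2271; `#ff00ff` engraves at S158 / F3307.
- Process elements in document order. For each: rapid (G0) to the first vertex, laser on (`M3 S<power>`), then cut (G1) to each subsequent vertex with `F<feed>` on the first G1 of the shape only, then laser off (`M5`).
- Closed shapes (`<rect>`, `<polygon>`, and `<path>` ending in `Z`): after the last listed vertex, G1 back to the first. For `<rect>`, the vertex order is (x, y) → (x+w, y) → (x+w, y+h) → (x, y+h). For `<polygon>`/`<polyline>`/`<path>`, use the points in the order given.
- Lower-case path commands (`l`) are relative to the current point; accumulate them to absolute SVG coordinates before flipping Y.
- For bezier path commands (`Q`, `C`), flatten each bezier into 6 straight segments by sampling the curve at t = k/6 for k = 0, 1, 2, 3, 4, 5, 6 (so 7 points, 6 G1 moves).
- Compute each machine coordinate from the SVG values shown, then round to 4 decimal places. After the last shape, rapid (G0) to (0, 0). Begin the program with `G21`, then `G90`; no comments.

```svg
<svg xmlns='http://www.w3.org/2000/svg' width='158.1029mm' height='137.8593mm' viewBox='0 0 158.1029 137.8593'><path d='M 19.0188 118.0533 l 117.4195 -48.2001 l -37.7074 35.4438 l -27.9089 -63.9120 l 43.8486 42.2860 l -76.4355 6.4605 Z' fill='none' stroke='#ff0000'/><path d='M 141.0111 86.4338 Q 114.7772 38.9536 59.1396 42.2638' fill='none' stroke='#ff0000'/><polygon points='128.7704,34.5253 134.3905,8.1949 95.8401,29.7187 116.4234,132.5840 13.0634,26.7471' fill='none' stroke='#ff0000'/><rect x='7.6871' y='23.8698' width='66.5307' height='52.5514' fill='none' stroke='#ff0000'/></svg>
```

G21
G90
G0 X19.0188 Y19.8060
M3 S609
G1 X136.4383 Y68.0061 F2271
G1 X98.7309 Y32.5623
G1 X70.8220 Y96.4743
G1 X114.6706 Y54.1883
G1 X38.2351 Y47.7278
G1 X19.0188 Y19.8060
M5
G0 X141.0111 Y51.4255
M3 S609
G1 X131.4497 Y65.8414 F2271
G1 X120.2548 Y77.4356
G1 X107.4263 Y86.2081
G1 X92.9643 Y92.1589
G1 X76.8687 Y95.2881
G1 X59.1396 Y95.5955
M5
G0 X128.7704 Y103.3340
M3 S609
G1 X134.3905 Y129.6644 F2271
G1 X95.8401 Y108.1406
G1 X116.4234 Y5.2753
G1 X13.0634 Y111.1122
G1 X128.7704 Y103.3340
M5
G0 X7.6871 Y113.9895
M3 S609
G1 X74.2178 Y113.9895 F2271
G1 X74.2178 Y61.4381
G1 X7.6871 Y61.4381
G1 X7.6871 Y113.9895
M5
G0 X0.0000 Y0.0000

Since the viewBox matches the mm dimensions, user units are millimetres directly. The only transform is the Y-flip y_m = 137.8593 − y_svg.

Shape 1 is a closed polygon drawn with `<path>`. Its stroke #ff0000 means score at S609, F2271. After flipping Y the toolpath is (19.0188,19.8060) → (136.4383,68.0061) → (98.7309,32.5623) → (70.8220,96.4743) → (114.6706,54.1883) → (38.2351,47.7278) → (19.0188,19.8060), returning to the start.

Shape 2 is a quadratic bezier drawn with `<path>`. Its stroke #ff0000 means score at S609, F2271. After flipping Y the toolpath is (141.0111,51.4255) → (131.4497,65.8414) → (120.2548,77.4356) → (107.4263,86.2081) → (92.9643,92.1589) → (76.8687,95.2881) → (59.1396,95.5955).

Shape 3 is a closed polygon drawn with `<polygon>`. Its stroke #ff0000 means score at S609, F2271. After flipping Y the toolpath is (128.7704,103.3340) → (134.3905,129.6644) → (95.8401,108.1406) → (116.4234,5.2753) → (13.0634,111.1122) → (128.7704,103.3340), returning to the start.

Shape 4 is a rectangle drawn with `<rect>`. Its stroke #ff0000 means score at S609, F2271. After flipping Y the toolpath is (7.6871,113.9895) → (74.2178,113.9895) → (74.2178,61.4381) → (7.6871,61.4381) → (7.6871,113.9895), returning to the start.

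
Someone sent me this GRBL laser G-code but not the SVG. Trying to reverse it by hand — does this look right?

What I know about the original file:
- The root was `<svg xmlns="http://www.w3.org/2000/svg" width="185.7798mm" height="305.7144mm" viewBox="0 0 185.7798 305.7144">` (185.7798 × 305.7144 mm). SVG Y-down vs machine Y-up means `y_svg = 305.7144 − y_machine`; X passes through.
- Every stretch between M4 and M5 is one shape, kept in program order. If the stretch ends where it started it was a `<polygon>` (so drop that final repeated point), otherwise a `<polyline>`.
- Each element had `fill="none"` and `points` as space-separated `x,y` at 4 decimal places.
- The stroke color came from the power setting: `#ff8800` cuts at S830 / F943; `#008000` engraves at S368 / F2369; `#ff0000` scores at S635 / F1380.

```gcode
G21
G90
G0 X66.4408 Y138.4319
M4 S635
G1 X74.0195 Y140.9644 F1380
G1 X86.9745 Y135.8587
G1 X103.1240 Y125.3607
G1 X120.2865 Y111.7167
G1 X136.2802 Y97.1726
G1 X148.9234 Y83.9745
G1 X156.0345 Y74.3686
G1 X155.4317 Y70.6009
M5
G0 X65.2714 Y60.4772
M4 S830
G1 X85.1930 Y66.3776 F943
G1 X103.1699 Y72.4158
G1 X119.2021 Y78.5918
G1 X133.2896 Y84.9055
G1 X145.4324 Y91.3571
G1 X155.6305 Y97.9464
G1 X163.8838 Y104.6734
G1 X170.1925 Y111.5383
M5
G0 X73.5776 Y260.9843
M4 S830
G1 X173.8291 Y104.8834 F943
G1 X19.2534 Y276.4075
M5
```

<svg xmlns="http://www.w3.org/2000/svg" width="185.7798mm" height="305.7144mm" viewBox="0 0 185.7798 305.7144">
  <polyline points="66.4408,167.2825 74.0195,164.7500 86.9745,169.8557 103.1240,180.3537 120.2865,193.9977 136.2802,208.5418 148.9234,221.7399 156.0345,231.3458 155.4317,235.1135" fill="none" stroke="#ff0000"/>
  <polyline points="65.2714,245.2372 85.1930,239.3368 103.1699,233.2986 119.2021,227.1226 133.2896,220.8089 145.4324,214.3573 155.6305,207.7680 163.8838,201.0410 170.1925,194.1761" fill="none" stroke="#ff8800"/>
  <polyline points="73.5776,44.7301 173.8291,200.8310 19.2534,29.3069" fill="none" stroke="#ff8800"/>
</svg>

y_svg = 305.7144 − y_m.

[1] S635→`#ff0000` (score); open run; points: 66.4408,167.2825 74.0195,164.7500 86.9745,169.8557 103.1240,180.3537 120.2865,193.9977 136.2802,208.5418 148.9234,221.7399 156.0345,231.3458 155.4317,235.1135

[2] S830→`#ff8800` (cut); open run; points: 65.2714,245.2372 85.1930,239.3368 103.1699,233.2986 119.2021,227.1226 133.2896,220.8089 145.4324,214.3573 155.6305,207.7680 163.8838,201.0410 170.1925,194.1761

[3] S830→`#ff8800` (cut); open run; points: 73.5776,44.7301 173.8291,200.8310 19.2534,29.3069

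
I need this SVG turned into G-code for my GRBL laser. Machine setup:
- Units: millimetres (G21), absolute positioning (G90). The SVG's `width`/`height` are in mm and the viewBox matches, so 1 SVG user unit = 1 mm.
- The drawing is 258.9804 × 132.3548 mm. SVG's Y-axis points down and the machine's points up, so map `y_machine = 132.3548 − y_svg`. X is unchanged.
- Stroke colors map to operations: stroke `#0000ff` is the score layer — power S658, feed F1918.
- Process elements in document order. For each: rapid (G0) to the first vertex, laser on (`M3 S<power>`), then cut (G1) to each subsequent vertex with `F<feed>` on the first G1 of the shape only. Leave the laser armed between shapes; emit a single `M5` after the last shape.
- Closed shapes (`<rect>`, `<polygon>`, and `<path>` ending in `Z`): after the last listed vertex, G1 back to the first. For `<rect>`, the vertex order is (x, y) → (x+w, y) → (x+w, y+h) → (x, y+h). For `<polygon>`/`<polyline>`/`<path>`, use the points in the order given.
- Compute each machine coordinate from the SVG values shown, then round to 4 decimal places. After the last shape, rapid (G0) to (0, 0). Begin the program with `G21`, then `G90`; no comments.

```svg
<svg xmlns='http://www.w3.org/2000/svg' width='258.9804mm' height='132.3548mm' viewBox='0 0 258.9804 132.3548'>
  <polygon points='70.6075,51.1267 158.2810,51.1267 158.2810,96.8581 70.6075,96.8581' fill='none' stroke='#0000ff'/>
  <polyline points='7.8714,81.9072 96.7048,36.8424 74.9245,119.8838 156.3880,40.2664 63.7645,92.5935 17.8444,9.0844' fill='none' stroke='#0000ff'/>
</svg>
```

viewBox `0 0 258.9804 132.3548` with mm width/height → 1 unit = 1 mm. Flip: y_m = 132.3548 − y_svg.

**Shape 1** — `<polygon>` rectangle, stroke `#0000ff` → score (S658, F1918). Machine vertices: (70.6075,81.2281) → (158.2810,81.2281) → (158.2810,35.4967) → (70.6075,35.4967) → (70.6075,81.2281). Closed: final G1 returns to the first vertex.

**Shape 2** — `<polyline>` open polyline, stroke `#0000ff` → score (S658, F1918). Machine vertices: (7.8714,50.4476) → (96.7048,95.5124) → (74.9245,12.4710) → (156.3880,92.0884) → (63.7645,39.7613) → (17.8444,123.2704). Open path.

G21
G90
G0 X70.6075 Y81.2281
M3 S658
G1 X158.2810 Y81.2281 F1918
G1 X158.2810 Y35.4967
G1 X70.6075 Y35.4967
G1 X70.6075 Y81.2281
G0 X7.8714 Y50.4476
M3 S658
G1 X96.7048 Y95.5124 F1918
G1 X74.9245 Y12.4710
G1 X156.3880 Y92.0884
G1 X63.7645 Y39.7613
G1 X17.8444 Y123.2704
M5
G0 X0.0000 Y0.0000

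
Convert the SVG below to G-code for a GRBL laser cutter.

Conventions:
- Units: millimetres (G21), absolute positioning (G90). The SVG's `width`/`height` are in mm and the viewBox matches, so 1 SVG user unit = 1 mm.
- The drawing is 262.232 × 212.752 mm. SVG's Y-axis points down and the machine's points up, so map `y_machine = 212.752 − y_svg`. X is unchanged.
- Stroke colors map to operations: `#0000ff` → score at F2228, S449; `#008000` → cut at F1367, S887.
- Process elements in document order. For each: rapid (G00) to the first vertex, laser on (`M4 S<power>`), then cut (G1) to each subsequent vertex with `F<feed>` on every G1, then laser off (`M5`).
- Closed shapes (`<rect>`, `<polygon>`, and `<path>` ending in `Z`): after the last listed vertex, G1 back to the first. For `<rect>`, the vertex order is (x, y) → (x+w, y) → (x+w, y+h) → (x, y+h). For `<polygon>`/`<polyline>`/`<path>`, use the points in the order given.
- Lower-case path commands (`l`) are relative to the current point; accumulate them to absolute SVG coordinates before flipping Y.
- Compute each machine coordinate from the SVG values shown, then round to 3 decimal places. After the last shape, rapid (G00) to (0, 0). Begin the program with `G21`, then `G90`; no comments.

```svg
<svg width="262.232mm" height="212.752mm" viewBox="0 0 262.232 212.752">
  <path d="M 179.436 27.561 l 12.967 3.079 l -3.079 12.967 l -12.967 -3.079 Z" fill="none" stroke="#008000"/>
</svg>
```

G21
G90
G00 X179.436 Y185.191
M4 S887
G1 X192.403 Y182.112 F1367
G1 X189.324 Y169.145 F1367
G1 X176.357 Y172.224 F1367
G1 X179.436 Y185.191 F1367
M5
G00 X0.000 Y0.000

1 u = 1 mm; y_m = 212.752 − y.

[1] `<path>` regular polygon, #008000→cut S887 F1367: (179.436,185.191) → (192.403,182.112) → (189.324,169.145) → (176.357,172.224) → (179.436,185.191) (closed)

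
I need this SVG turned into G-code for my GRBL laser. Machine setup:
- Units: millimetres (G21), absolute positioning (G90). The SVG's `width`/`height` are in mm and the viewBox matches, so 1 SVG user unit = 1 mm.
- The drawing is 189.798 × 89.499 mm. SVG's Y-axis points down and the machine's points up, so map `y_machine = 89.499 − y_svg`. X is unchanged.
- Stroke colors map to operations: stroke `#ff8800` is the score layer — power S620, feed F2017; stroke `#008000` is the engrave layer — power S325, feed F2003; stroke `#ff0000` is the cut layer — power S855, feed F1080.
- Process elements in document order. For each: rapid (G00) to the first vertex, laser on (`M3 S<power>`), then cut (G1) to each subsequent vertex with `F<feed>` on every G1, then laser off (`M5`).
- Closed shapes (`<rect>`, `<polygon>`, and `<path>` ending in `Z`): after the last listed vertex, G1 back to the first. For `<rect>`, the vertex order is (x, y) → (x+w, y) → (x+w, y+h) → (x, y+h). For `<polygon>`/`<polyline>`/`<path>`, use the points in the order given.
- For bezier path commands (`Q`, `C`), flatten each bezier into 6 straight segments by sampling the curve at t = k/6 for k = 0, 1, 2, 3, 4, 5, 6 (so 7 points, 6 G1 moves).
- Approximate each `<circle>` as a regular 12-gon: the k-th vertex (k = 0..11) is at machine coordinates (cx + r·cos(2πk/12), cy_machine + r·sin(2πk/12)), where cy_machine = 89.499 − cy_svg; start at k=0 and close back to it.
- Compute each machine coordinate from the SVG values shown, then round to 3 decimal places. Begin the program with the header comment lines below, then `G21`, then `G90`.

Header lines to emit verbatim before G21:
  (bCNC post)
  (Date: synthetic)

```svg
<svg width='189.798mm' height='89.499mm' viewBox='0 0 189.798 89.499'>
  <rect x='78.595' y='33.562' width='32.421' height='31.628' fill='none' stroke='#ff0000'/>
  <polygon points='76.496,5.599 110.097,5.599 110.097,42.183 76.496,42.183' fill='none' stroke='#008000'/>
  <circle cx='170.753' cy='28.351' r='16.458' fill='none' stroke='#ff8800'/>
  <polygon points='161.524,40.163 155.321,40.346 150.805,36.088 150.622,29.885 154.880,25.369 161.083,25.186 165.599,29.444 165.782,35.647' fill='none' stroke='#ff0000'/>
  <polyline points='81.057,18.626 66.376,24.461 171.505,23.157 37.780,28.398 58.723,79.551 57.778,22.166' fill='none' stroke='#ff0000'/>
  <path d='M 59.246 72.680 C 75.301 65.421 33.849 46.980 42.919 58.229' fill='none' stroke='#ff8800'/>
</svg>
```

viewBox `0 0 189.798 89.499` with mm width/height → 1 unit = 1 mm. Flip: y_m = 89.499 − y_svg.

**Shape 1** — `<rect>` rectangle, stroke `#ff0000` → cut (S855, F1080). Machine vertices: (78.595,55.937) → (111.016,55.937) → (111.016,24.309) → (78.595,24.309) → (78.595,55.937). Closed: final G1 returns to the first vertex.

**Shape 2** — `<polygon>` rectangle, stroke `#008000` → engrave (S325, F2003). Machine vertices: (76.496,83.900) → (110.097,83.900) → (110.097,47.316) → (76.496,47.316) → (76.496,83.900). Closed: final G1 returns to the first vertex.

**Shape 3** — `<circle>` circle, stroke `#ff8800` → score (S620, F2017). Machine vertices: (187.211,61.148) → (185.006,69.377) → (178.982,75.401) → (170.753,77.606) → (162.524,75.401) → (156.500,69.377) → (154.295,61.148) → (156.500,52.919) → (162.524,46.895) → (170.753,44.690) → (178.982,46.895) → (185.006,52.919) → (187.211,61.148). Closed: final G1 returns to the first vertex.

**Shape 4** — `<polygon>` regular polygon, stroke `#ff0000` → cut (S855, F1080). Machine vertices: (161.524,49.336) → (155.321,49.153) → (150.805,53.411) → (150.622,59.614) → (154.880,64.130) → (161.083,64.313) → (165.599,60.055) → (165.782,53.852) → (161.524,49.336). Closed: final G1 returns to the first vertex.

**Shape 5** — `<polyline>` open polyline, stroke `#ff0000` → cut (S855, F1080). Machine vertices: (81.057,70.873) → (66.376,65.038) → (171.505,66.342) → (37.780,61.101) → (58.723,9.948) → (57.778,67.333). Open path.

**Shape 6** — `<path>` cubic bezier, stroke `#ff8800` → score (S620, F2017). Control points (SVG): P0=(59.246,72.680), P1=(75.301,65.421), P2=(33.849,46.980), P3=(42.919,58.229); sampled at t=k/6. Machine vertices: (59.246,16.819) → (62.981,21.191) → (60.133,26.292) → (53.702,30.985) → (46.689,34.136) → (42.094,34.610) → (42.919,31.270). Open path.

(bCNC post)
(Date: synthetic)
G21
G90
G00 X78.595 Y55.937
M3 S855
G1 X111.016 Y55.937 F1080
G1 X111.016 Y24.309 F1080
G1 X78.595 Y24.309 F1080
G1 X78.595 Y55.937 F1080
M5
G00 X76.496 Y83.900
M3 S325
G1 X110.097 Y83.900 F2003
G1 X110.097 Y47.316 F2003
G1 X76.496 Y47.316 F2003
G1 X76.496 Y83.900 F2003
M5
G00 X187.211 Y61.148
M3 S620
G1 X185.006 Y69.377 F2017
G1 X178.982 Y75.401 F2017
G1 X170.753 Y77.606 F2017
G1 X162.524 Y75.401 F2017
G1 X156.500 Y69.377 F2017
G1 X154.295 Y61.148 F2017
G1 X156.500 Y52.919 F2017
G1 X162.524 Y46.895 F2017
G1 X170.753 Y44.690 F2017
G1 X178.982 Y46.895 F2017
G1 X185.006 Y52.919 F2017
G1 X187.211 Y61.148 F2017
M5
G00 X161.524 Y49.336
M3 S855
G1 X155.321 Y49.153 F1080
G1 X150.805 Y53.411 F1080
G1 X150.622 Y59.614 F1080
G1 X154.880 Y64.130 F1080
G1 X161.083 Y64.313 F1080
G1 X165.599 Y60.055 F1080
G1 X165.782 Y53.852 F1080
G1 X161.524 Y49.336 F1080
M5
G00 X81.057 Y70.873
M3 S855
G1 X66.376 Y65.038 F1080
G1 X171.505 Y66.342 F1080
G1 X37.780 Y61.101 F1080
G1 X58.723 Y9.948 F1080
G1 X57.778 Y67.333 F1080
M5
G00 X59.246 Y16.819
M3 S620
G1 X62.981 Y21.191 F2017
G1 X60.133 Y26.292 F2017
G1 X53.702 Y30.985 F2017
G1 X46.689 Y34.136 F2017
G1 X42.094 Y34.610 F2017
G1 X42.919 Y31.270 F2017
M5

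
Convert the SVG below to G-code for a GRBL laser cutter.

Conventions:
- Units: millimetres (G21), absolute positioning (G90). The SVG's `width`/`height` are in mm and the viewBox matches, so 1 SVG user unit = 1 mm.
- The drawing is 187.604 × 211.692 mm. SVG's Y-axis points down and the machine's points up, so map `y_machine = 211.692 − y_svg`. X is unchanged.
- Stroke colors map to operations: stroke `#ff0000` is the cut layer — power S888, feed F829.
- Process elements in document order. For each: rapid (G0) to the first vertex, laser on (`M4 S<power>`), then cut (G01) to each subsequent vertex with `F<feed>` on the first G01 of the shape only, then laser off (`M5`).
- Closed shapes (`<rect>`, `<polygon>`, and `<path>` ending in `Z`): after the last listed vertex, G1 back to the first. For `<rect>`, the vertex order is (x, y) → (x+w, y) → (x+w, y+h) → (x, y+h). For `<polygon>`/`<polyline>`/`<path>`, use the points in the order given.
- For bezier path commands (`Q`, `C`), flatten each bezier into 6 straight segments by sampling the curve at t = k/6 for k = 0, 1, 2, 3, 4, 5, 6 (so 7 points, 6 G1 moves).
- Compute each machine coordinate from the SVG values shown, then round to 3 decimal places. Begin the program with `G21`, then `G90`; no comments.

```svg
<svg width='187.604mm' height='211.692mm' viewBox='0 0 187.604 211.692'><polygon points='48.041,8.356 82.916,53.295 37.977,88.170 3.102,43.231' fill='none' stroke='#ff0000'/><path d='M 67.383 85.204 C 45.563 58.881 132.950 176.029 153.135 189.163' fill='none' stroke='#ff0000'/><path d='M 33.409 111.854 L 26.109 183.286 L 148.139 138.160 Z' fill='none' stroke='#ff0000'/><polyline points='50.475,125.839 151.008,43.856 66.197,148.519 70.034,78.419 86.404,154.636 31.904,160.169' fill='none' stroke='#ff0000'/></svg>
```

viewBox `0 0 187.604 211.692` with mm width/height → 1 unit = 1 mm. Flip: y_m = 211.692 − y_svg.

**Shape 1** — `<polygon>` regular polygon, stroke `#ff0000` → cut (S888, F829). Machine vertices: (48.041,203.336) → (82.916,158.397) → (37.977,123.522) → (3.102,168.461) → (48.041,203.336). Closed: final G1 returns to the first vertex.

**Shape 2** — `<path>` cubic bezier, stroke `#ff0000` → cut (S888, F829). Control points (SVG): P0=(67.383,85.204), P1=(45.563,58.881), P2=(132.950,176.029), P3=(153.135,189.163); sampled at t=k/6. Machine vertices: (67.383,126.488) → (64.757,128.839) → (75.432,114.153) → (94.507,89.305) → (117.083,61.168) → (138.259,36.618) → (153.135,22.529). Open path.

**Shape 3** — `<path>` closed polygon, stroke `#ff0000` → cut (S888, F829). Machine vertices: (33.409,99.838) → (26.109,28.406) → (148.139,73.532) → (33.409,99.838). Closed: final G1 returns to the first vertex.

**Shape 4** — `<polyline>` open polyline, stroke `#ff0000` → cut (S888, F829). Machine vertices: (50.475,85.853) → (151.008,167.836) → (66.197,63.173) → (70.034,133.273) → (86.404,57.056) → (31.904,51.523). Open path.

G21
G90
G0 X48.041 Y203.336
M4 S888
G01 X82.916 Y158.397 F829
G01 X37.977 Y123.522
G01 X3.102 Y168.461
G01 X48.041 Y203.336
M5
G0 X67.383 Y126.488
M4 S888
G01 X64.757 Y128.839 F829
G01 X75.432 Y114.153
G01 X94.507 Y89.305
G01 X117.083 Y61.168
G01 X138.259 Y36.618
G01 X153.135 Y22.529
M5
G0 X33.409 Y99.838
M4 S888
G01 X26.109 Y28.406 F829
G01 X148.139 Y73.532
G01 X33.409 Y99.838
M5
G0 X50.475 Y85.853
M4 S888
G01 X151.008 Y167.836 F829
G01 X66.197 Y63.173
G01 X70.034 Y133.273
G01 X86.404 Y57.056
G01 X31.904 Y51.523
M5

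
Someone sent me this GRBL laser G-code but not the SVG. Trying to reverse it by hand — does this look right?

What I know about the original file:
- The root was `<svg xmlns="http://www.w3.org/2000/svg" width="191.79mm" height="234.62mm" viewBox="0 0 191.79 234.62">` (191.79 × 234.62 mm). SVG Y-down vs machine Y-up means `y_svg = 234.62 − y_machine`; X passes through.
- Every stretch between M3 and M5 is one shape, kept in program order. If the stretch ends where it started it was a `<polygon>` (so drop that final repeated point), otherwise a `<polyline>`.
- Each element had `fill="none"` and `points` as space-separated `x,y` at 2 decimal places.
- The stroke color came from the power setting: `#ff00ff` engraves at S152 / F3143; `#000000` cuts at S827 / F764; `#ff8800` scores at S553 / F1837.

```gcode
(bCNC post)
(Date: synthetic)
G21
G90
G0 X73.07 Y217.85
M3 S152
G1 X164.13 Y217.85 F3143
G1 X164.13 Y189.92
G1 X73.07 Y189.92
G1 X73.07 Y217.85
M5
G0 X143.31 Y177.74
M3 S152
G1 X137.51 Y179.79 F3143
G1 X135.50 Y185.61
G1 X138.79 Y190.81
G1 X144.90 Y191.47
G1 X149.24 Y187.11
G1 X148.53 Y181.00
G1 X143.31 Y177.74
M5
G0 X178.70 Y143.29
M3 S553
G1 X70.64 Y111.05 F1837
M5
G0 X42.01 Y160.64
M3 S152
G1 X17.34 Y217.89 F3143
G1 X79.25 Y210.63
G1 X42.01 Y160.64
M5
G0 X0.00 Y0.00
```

<svg xmlns="http://www.w3.org/2000/svg" width="191.79mm" height="234.62mm" viewBox="0 0 191.79 234.62">
  <polygon points="73.07,16.77 164.13,16.77 164.13,44.70 73.07,44.70" fill="none" stroke="#ff00ff"/>
  <polygon points="143.31,56.88 137.51,54.83 135.50,49.01 138.79,43.81 144.90,43.15 149.24,47.51 148.53,53.62" fill="none" stroke="#ff00ff"/>
  <polyline points="178.70,91.33 70.64,123.57" fill="none" stroke="#ff8800"/>
  <polygon points="42.01,73.98 17.34,16.73 79.25,23.99" fill="none" stroke="#ff00ff"/>
</svg>

Each laser-on run becomes one SVG element. Flip Y back into SVG space with y_svg = 234.62 − y_machine.

Run 1: S152 ⇒ engrave layer `#ff00ff`. The run returns to its start, so emit a `<polygon>` with points (Y-flipped): 73.07,16.77 164.13,16.77 164.13,44.70 73.07,44.70.

Run 2: power S152 maps to stroke `#ff00ff` (engrave). The run returns to its start, so emit a `<polygon>` with points (Y-flipped): 143.31,56.88 137.51,54.83 135.50,49.01 138.79,43.81 144.90,43.15 149.24,47.51 148.53,53.62.

Run 3: S553 ⇒ score layer `#ff8800`. The run is open, so emit a `<polyline>` with points (Y-flipped): 178.70,91.33 70.64,123.57.

Run 4: power S152 maps to stroke `#ff00ff` (engrave). The run returns to its start, so emit a `<polygon>` with points (Y-flipped): 42.01,73.98 17.34,16.73 79.25,23.99.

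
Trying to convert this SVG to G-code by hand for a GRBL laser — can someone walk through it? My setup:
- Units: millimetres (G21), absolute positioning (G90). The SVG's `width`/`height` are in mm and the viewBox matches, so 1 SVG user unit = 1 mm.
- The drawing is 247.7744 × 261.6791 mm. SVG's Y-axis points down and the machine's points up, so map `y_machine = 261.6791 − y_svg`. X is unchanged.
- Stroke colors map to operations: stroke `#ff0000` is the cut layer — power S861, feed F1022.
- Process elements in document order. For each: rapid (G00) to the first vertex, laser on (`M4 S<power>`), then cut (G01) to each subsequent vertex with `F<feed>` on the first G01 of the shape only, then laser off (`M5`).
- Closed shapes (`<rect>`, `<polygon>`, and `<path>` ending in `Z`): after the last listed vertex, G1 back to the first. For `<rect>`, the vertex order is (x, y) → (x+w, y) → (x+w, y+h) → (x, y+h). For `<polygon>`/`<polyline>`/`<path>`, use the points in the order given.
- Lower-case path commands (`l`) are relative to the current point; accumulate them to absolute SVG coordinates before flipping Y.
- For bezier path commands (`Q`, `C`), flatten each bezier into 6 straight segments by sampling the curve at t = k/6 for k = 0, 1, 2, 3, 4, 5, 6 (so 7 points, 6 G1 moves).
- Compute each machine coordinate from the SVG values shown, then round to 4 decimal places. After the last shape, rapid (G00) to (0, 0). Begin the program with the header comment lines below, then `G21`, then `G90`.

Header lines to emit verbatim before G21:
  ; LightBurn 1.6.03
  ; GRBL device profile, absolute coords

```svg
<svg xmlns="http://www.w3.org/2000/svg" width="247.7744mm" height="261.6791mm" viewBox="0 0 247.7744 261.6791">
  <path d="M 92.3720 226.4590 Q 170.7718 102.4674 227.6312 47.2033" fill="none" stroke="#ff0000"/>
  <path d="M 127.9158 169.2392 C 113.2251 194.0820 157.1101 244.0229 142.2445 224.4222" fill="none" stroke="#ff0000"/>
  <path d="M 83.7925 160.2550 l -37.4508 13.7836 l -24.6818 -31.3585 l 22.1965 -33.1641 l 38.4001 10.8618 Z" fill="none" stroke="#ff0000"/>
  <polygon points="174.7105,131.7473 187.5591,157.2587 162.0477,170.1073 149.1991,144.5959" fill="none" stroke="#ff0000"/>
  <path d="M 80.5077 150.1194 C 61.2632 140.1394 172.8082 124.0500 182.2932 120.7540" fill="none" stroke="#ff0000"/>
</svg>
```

; LightBurn 1.6.03
; GRBL device profile, absolute coords
G21
G90
G00 X92.3720 Y35.2201
M4 S861
G01 X117.9069 Y74.6415 F1022
G01 X142.2452 Y110.2448
G01 X165.3867 Y142.0298
G01 X187.3316 Y169.9967
G01 X208.0797 Y194.1453
G01 X227.6312 Y214.4758
M5
G00 X127.9158 Y92.4399
M4 S861
G01 X124.9086 Y78.3651 F1022
G01 X128.4049 Y62.7362
G01 X135.1457 Y48.1821
G01 X141.8720 Y37.3316
G01 X145.3246 Y32.8135
G01 X142.2445 Y37.2569
M5
G00 X83.7925 Y101.4241
M4 S861
G01 X46.3417 Y87.6405 F1022
G01 X21.6599 Y118.9990
G01 X43.8564 Y152.1631
G01 X82.2565 Y141.3013
G01 X83.7925 Y101.4241
M5
G00 X174.7105 Y129.9318
M4 S861
G01 X187.5591 Y104.4204 F1022
G01 X162.0477 Y91.5718
G01 X149.1991 Y117.0832
G01 X174.7105 Y129.9318
M5
G00 X80.5077 Y111.5597
M4 S861
G01 X80.7066 Y116.9713 F1022
G01 X96.2356 Y122.8761
G01 X120.6269 Y128.7489
G01 X147.4123 Y134.0647
G01 X170.1237 Y138.2985
G01 X182.2932 Y140.9251
M5
G00 X0.0000 Y0.0000

Since the viewBox matches the mm dimensions, user units are millimetres directly. The only transform is the Y-flip y_m = 261.6791 − y_svg.

Shape 1 is a quadratic bezier drawn with `<path>`. Its stroke #ff0000 means cut at S861, F1022. After flipping Y the toolpath is (92.3720,35.2201) → (117.9069,74.6415) → (142.2452,110.2448) → (165.3867,142.0298) → (187.3316,169.9967) → (208.0797,194.1453) → (227.6312,214.4758).

Shape 2 is a cubic bezier drawn with `<path>`. Its stroke #ff0000 means cut at S861, F1022. After flipping Y the toolpath is (127.9158,92.4399) → (124.9086,78.3651) → (128.4049,62.7362) → (135.1457,48.1821) → (141.8720,37.3316) → (145.3246,32.8135) → (142.2445,37.2569).

Shape 3 is a regular polygon drawn with `<path>`. Its stroke #ff0000 means cut at S861, F1022. After flipping Y the toolpath is (83.7925,101.4241) → (46.3417,87.6405) → (21.6599,118.9990) → (43.8564,152.1631) → (82.2565,141.3013) → (83.7925,101.4241), returning to the start.

Shape 4 is a regular polygon drawn with `<polygon>`. Its stroke #ff0000 means cut at S861, F1022. After flipping Y the toolpath is (174.7105,129.9318) → (187.5591,104.4204) → (162.0477,91.5718) → (149.1991,117.0832) → (174.7105,129.9318), returning to the start.

Shape 5 is a cubic bezier drawn with `<path>`. Its stroke #ff0000 means cut at S861, F1022. After flipping Y the toolpath is (80.5077,111.5597) → (80.7066,116.9713) → (96.2356,122.8761) → (120.6269,128.7489) → (147.4123,134.0647) → (170.1237,138.2985) → (182.2932,140.9251).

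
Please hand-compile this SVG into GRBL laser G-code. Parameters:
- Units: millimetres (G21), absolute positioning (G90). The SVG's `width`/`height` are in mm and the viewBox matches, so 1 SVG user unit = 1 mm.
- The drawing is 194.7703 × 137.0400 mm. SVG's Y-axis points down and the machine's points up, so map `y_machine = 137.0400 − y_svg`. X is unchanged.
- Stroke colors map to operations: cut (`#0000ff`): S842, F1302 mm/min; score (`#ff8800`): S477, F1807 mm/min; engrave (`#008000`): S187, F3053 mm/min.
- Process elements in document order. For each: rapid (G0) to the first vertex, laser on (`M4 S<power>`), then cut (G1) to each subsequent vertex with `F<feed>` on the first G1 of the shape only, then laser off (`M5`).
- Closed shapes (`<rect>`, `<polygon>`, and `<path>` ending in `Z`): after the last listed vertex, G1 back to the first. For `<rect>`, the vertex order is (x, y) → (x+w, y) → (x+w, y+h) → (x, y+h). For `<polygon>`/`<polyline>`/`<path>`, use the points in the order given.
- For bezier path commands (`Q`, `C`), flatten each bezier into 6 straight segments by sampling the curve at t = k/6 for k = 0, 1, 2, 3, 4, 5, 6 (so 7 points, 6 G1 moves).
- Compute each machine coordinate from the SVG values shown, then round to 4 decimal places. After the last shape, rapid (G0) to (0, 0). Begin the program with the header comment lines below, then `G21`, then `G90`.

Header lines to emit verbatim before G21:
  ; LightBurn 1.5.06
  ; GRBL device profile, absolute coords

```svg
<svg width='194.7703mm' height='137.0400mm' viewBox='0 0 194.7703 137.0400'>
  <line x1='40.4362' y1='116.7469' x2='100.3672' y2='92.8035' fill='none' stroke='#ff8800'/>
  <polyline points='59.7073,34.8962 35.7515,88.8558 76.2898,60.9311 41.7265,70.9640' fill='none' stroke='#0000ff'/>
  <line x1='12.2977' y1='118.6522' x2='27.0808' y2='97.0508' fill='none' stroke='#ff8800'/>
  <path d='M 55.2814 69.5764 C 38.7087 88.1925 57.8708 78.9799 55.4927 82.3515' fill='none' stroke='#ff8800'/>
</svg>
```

; LightBurn 1.5.06
; GRBL device profile, absolute coords
G21
G90
G0 X40.4362 Y20.2931
M4 S477
G1 X100.3672 Y44.2365 F1807
M5
G0 X59.7073 Y102.1438
M4 S842
G1 X35.7515 Y48.1842 F1302
G1 X76.2898 Y76.1089
G1 X41.7265 Y66.0760
M5
G0 X12.2977 Y18.3878
M4 S477
G1 X27.0808 Y39.9892 F1807
M5
G0 X55.2814 Y67.4636
M4 S477
G1 X49.7078 Y60.2875 F1807
G1 X48.4990 Y56.6270
G1 X50.0641 Y55.3594
G1 X52.8120 Y55.3621
G1 X55.1519 Y55.5127
G1 X55.4927 Y54.6885
M5
G0 X0.0000 Y0.0000

1 u = 1 mm; y_m = 137.0400 − y.

[1] `<line>` line segment, #ff8800→score S477 F1807: (40.4362,20.2931) → (100.3672,44.2365)

[2] `<polyline>` open polyline, #0000ff→cut S842 F1302: (59.7073,102.1438) → (35.7515,48.1842) → (76.2898,76.1089) → (41.7265,66.0760)

[3] `<line>` line segment, #ff8800→score S477 F1807: (12.2977,18.3878) → (27.0808,39.9892)

[4] `<path>` cubic bezier, #ff8800→score S477 F1807: (55.2814,67.4636) → (49.7078,60.2875) → (48.4990,56.6270) → (50.0641,55.3594) → (52.8120,55.3621) → (55.1519,55.5127) → (55.4927,54.6885)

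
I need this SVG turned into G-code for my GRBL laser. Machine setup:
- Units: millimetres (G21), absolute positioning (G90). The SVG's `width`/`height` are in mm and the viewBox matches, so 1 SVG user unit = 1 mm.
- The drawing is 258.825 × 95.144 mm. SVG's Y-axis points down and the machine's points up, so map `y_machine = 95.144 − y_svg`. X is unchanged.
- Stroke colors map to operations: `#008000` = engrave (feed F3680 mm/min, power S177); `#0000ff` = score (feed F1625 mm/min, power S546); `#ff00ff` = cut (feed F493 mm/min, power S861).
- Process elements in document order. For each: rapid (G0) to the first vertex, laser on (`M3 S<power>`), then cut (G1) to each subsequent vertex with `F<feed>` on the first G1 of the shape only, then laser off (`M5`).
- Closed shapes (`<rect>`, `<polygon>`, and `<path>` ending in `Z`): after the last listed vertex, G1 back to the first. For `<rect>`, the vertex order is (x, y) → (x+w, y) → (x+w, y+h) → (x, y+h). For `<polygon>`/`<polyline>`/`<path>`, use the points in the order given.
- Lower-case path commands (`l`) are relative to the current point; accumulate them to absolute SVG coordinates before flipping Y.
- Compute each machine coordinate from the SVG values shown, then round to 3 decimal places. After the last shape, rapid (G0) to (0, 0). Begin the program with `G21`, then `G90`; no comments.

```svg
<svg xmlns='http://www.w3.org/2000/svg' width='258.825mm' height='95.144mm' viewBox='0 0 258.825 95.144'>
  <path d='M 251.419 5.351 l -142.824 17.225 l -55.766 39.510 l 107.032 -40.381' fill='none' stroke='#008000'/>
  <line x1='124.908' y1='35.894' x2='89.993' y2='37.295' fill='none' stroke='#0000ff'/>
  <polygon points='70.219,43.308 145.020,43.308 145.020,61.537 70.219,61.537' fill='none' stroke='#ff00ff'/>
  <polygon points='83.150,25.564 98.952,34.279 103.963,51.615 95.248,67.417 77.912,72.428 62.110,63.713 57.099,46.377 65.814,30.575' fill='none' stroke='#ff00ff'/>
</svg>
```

G21
G90
G0 X251.419 Y89.793
M3 S177
G1 X108.595 Y72.568 F3680
G1 X52.829 Y33.058
G1 X159.861 Y73.439
M5
G0 X124.908 Y59.250
M3 S546
G1 X89.993 Y57.849 F1625
M5
G0 X70.219 Y51.836
M3 S861
G1 X145.020 Y51.836 F493
G1 X145.020 Y33.607
G1 X70.219 Y33.607
G1 X70.219 Y51.836
M5
G0 X83.150 Y69.580
M3 S861
G1 X98.952 Y60.865 F493
G1 X103.963 Y43.529
G1 X95.248 Y27.727
G1 X77.912 Y22.716
G1 X62.110 Y31.431
G1 X57.099 Y48.767
G1 X65.814 Y64.569
G1 X83.150 Y69.580
M5
G0 X0.000 Y0.000

1 u = 1 mm; y_m = 95.144 − y.

[1] `<path>` open polyline, #008000→engrave S177 F3680: (251.419,89.793) → (108.595,72.568) → (52.829,33.058) → (159.861,73.439)

[2] `<line>` line segment, #0000ff→score S546 F1625: (124.908,59.250) → (89.993,57.849)

[3] `<polygon>` rectangle, #ff00ff→cut S861 F493: (70.219,51.836) → (145.020,51.836) → (145.020,33.607) → (70.219,33.607) → (70.219,51.836) (closed)

[4] `<polygon>` regular polygon, #ff00ff→cut S861 F493: (83.150,69.580) → (98.952,60.865) → (103.963,43.529) → (95.248,27.727) → (77.912,22.716) → (62.110,31.431) → (57.099,48.767) → (65.814,64.569) → (83.150,69.580) (closed)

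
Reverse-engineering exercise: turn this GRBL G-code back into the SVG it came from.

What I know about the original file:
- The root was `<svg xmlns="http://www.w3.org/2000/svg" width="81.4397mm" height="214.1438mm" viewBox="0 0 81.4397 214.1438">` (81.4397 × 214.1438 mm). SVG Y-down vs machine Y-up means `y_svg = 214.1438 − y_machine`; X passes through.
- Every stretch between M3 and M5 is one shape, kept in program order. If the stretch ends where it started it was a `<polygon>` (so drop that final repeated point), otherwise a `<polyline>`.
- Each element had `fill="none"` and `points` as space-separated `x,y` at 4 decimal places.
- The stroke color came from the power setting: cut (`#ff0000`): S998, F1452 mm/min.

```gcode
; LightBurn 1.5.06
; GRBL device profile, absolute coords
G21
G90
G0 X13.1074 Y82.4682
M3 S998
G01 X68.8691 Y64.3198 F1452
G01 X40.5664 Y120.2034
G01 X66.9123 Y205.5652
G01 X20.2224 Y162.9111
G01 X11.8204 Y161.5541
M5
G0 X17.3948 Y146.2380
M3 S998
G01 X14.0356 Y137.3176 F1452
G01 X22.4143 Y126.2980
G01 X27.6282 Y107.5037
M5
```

Each laser-on run becomes one SVG element. Flip Y back into SVG space with y_svg = 214.1438 − y_machine. Every run uses S998, so all elements get stroke `#ff0000` (cut).

Run 1: The run is open, so emit a `<polyline>` with points (Y-flipped): 13.1074,131.6756 68.8691,149.8240 40.5664,93.9404 66.9123,8.5786 20.2224,51.2327 11.8204,52.5897.

Run 2: The run is open, so emit a `<polyline>` with points (Y-flipped): 17.3948,67.9058 14.0356,76.8262 22.4143,87.8458 27.6282,106.6401.

<svg xmlns="http://www.w3.org/2000/svg" width="81.4397mm" height="214.1438mm" viewBox="0 0 81.4397 214.1438">
  <polyline points="13.1074,131.6756 68.8691,149.8240 40.5664,93.9404 66.9123,8.5786 20.2224,51.2327 11.8204,52.5897" fill="none" stroke="#ff0000"/>
  <polyline points="17.3948,67.9058 14.0356,76.8262 22.4143,87.8458 27.6282,106.6401" fill="none" stroke="#ff0000"/>
</svg>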